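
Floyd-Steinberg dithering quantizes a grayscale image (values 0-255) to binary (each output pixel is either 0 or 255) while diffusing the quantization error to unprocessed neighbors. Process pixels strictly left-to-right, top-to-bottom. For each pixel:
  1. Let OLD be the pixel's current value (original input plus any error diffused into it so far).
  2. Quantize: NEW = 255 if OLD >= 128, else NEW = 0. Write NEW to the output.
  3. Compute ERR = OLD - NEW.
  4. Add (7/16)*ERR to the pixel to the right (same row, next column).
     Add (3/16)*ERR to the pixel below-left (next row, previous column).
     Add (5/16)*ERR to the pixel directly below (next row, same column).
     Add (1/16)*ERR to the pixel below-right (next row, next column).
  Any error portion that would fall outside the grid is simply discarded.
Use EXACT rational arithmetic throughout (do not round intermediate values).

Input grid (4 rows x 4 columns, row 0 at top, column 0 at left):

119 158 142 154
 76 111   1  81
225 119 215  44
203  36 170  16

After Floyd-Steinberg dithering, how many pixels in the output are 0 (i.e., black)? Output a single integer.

(0,0): OLD=119 → NEW=0, ERR=119
(0,1): OLD=3361/16 → NEW=255, ERR=-719/16
(0,2): OLD=31319/256 → NEW=0, ERR=31319/256
(0,3): OLD=850017/4096 → NEW=255, ERR=-194463/4096
(1,0): OLD=26819/256 → NEW=0, ERR=26819/256
(1,1): OLD=354645/2048 → NEW=255, ERR=-167595/2048
(1,2): OLD=-542727/65536 → NEW=0, ERR=-542727/65536
(1,3): OLD=73596191/1048576 → NEW=0, ERR=73596191/1048576
(2,0): OLD=7942775/32768 → NEW=255, ERR=-413065/32768
(2,1): OLD=97419917/1048576 → NEW=0, ERR=97419917/1048576
(2,2): OLD=547575329/2097152 → NEW=255, ERR=12801569/2097152
(2,3): OLD=2284600637/33554432 → NEW=0, ERR=2284600637/33554432
(3,0): OLD=3631944199/16777216 → NEW=255, ERR=-646245881/16777216
(3,1): OLD=13029296985/268435456 → NEW=0, ERR=13029296985/268435456
(3,2): OLD=909312437415/4294967296 → NEW=255, ERR=-185904223065/4294967296
(3,3): OLD=1286544087313/68719476736 → NEW=0, ERR=1286544087313/68719476736
Output grid:
  Row 0: .#.#  (2 black, running=2)
  Row 1: .#..  (3 black, running=5)
  Row 2: #.#.  (2 black, running=7)
  Row 3: #.#.  (2 black, running=9)

Answer: 9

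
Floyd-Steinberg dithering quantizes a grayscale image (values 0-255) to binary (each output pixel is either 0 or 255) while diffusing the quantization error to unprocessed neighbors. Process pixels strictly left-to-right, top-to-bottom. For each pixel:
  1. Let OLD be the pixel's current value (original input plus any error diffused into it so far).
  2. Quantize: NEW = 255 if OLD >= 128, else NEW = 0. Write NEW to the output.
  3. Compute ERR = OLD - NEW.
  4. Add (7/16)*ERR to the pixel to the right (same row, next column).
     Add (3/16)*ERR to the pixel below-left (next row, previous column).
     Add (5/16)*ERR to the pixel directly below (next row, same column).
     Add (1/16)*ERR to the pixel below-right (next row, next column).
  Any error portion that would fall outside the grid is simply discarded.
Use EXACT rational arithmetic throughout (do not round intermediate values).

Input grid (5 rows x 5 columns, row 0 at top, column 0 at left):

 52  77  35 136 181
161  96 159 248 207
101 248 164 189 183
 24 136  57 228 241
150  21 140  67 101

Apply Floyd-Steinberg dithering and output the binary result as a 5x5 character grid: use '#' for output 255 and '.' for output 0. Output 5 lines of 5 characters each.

Answer: ...##
#.###
.##.#
.#.##
#.#..

Derivation:
(0,0): OLD=52 → NEW=0, ERR=52
(0,1): OLD=399/4 → NEW=0, ERR=399/4
(0,2): OLD=5033/64 → NEW=0, ERR=5033/64
(0,3): OLD=174495/1024 → NEW=255, ERR=-86625/1024
(0,4): OLD=2359129/16384 → NEW=255, ERR=-1818791/16384
(1,0): OLD=12541/64 → NEW=255, ERR=-3779/64
(1,1): OLD=61099/512 → NEW=0, ERR=61099/512
(1,2): OLD=3705351/16384 → NEW=255, ERR=-472569/16384
(1,3): OLD=12651451/65536 → NEW=255, ERR=-4060229/65536
(1,4): OLD=146713809/1048576 → NEW=255, ERR=-120673071/1048576
(2,0): OLD=859529/8192 → NEW=0, ERR=859529/8192
(2,1): OLD=84435827/262144 → NEW=255, ERR=17589107/262144
(2,2): OLD=755744025/4194304 → NEW=255, ERR=-313803495/4194304
(2,3): OLD=7618623035/67108864 → NEW=0, ERR=7618623035/67108864
(2,4): OLD=207052057821/1073741824 → NEW=255, ERR=-66752107299/1073741824
(3,0): OLD=290955257/4194304 → NEW=0, ERR=290955257/4194304
(3,1): OLD=6034644613/33554432 → NEW=255, ERR=-2521735547/33554432
(3,2): OLD=28153387207/1073741824 → NEW=0, ERR=28153387207/1073741824
(3,3): OLD=555372963823/2147483648 → NEW=255, ERR=7764633583/2147483648
(3,4): OLD=7911324245899/34359738368 → NEW=255, ERR=-850409037941/34359738368
(4,0): OLD=84603640439/536870912 → NEW=255, ERR=-52298442121/536870912
(4,1): OLD=-615933916937/17179869184 → NEW=0, ERR=-615933916937/17179869184
(4,2): OLD=35318863136089/274877906944 → NEW=255, ERR=-34775003134631/274877906944
(4,3): OLD=43010910009079/4398046511104 → NEW=0, ERR=43010910009079/4398046511104
(4,4): OLD=6879959717303361/70368744177664 → NEW=0, ERR=6879959717303361/70368744177664
Row 0: ...##
Row 1: #.###
Row 2: .##.#
Row 3: .#.##
Row 4: #.#..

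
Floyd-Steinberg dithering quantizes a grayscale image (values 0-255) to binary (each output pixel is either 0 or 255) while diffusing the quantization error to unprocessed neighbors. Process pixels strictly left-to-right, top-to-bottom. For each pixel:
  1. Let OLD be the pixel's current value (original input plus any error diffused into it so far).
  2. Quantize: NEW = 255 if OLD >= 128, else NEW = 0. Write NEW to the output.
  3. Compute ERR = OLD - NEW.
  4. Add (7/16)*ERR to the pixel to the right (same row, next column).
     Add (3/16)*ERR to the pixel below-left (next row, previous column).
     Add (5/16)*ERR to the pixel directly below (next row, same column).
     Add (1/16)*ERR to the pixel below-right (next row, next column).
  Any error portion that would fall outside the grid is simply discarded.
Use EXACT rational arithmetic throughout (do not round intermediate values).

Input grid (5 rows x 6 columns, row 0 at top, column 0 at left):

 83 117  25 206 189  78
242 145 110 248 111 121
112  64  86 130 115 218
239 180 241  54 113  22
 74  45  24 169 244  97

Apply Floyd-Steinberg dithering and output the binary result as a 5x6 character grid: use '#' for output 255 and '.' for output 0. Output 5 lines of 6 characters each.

Answer: .#.##.
#.##.#
#...##
###...
...##.

Derivation:
(0,0): OLD=83 → NEW=0, ERR=83
(0,1): OLD=2453/16 → NEW=255, ERR=-1627/16
(0,2): OLD=-4989/256 → NEW=0, ERR=-4989/256
(0,3): OLD=808853/4096 → NEW=255, ERR=-235627/4096
(0,4): OLD=10736915/65536 → NEW=255, ERR=-5974765/65536
(0,5): OLD=39965573/1048576 → NEW=0, ERR=39965573/1048576
(1,0): OLD=63711/256 → NEW=255, ERR=-1569/256
(1,1): OLD=229529/2048 → NEW=0, ERR=229529/2048
(1,2): OLD=8899853/65536 → NEW=255, ERR=-7811827/65536
(1,3): OLD=41828105/262144 → NEW=255, ERR=-25018615/262144
(1,4): OLD=743344763/16777216 → NEW=0, ERR=743344763/16777216
(1,5): OLD=39351809517/268435456 → NEW=255, ERR=-29099231763/268435456
(2,0): OLD=4295843/32768 → NEW=255, ERR=-4059997/32768
(2,1): OLD=23156401/1048576 → NEW=0, ERR=23156401/1048576
(2,2): OLD=797284691/16777216 → NEW=0, ERR=797284691/16777216
(2,3): OLD=16350925947/134217728 → NEW=0, ERR=16350925947/134217728
(2,4): OLD=669385026289/4294967296 → NEW=255, ERR=-425831634191/4294967296
(2,5): OLD=9862382207399/68719476736 → NEW=255, ERR=-7661084360281/68719476736
(3,0): OLD=3429624307/16777216 → NEW=255, ERR=-848565773/16777216
(3,1): OLD=22272034679/134217728 → NEW=255, ERR=-11953485961/134217728
(3,2): OLD=258888671125/1073741824 → NEW=255, ERR=-14915493995/1073741824
(3,3): OLD=4835976041727/68719476736 → NEW=0, ERR=4835976041727/68719476736
(3,4): OLD=54709268249759/549755813888 → NEW=0, ERR=54709268249759/549755813888
(3,5): OLD=215529100649201/8796093022208 → NEW=0, ERR=215529100649201/8796093022208
(4,0): OLD=89110701149/2147483648 → NEW=0, ERR=89110701149/2147483648
(4,1): OLD=1015574874809/34359738368 → NEW=0, ERR=1015574874809/34359738368
(4,2): OLD=44221112548699/1099511627776 → NEW=0, ERR=44221112548699/1099511627776
(4,3): OLD=3982487456333031/17592186044416 → NEW=255, ERR=-503519984993049/17592186044416
(4,4): OLD=76439921812987479/281474976710656 → NEW=255, ERR=4663802751770199/281474976710656
(4,5): OLD=531991584565078273/4503599627370496 → NEW=0, ERR=531991584565078273/4503599627370496
Row 0: .#.##.
Row 1: #.##.#
Row 2: #...##
Row 3: ###...
Row 4: ...##.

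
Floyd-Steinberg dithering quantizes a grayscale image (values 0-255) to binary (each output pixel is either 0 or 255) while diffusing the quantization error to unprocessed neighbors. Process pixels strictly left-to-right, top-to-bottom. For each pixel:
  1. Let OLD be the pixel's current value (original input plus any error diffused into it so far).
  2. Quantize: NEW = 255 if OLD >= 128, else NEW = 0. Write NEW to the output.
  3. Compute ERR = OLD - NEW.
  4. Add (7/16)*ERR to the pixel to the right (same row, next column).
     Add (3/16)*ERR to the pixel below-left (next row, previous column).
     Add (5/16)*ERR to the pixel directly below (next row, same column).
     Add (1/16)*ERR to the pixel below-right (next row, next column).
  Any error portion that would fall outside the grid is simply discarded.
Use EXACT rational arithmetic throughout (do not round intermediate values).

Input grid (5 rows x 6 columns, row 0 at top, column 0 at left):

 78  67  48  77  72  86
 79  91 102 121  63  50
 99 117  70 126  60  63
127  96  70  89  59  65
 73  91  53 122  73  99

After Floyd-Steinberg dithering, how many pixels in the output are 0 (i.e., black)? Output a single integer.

(0,0): OLD=78 → NEW=0, ERR=78
(0,1): OLD=809/8 → NEW=0, ERR=809/8
(0,2): OLD=11807/128 → NEW=0, ERR=11807/128
(0,3): OLD=240345/2048 → NEW=0, ERR=240345/2048
(0,4): OLD=4041711/32768 → NEW=0, ERR=4041711/32768
(0,5): OLD=73380745/524288 → NEW=255, ERR=-60312695/524288
(1,0): OLD=15659/128 → NEW=0, ERR=15659/128
(1,1): OLD=203053/1024 → NEW=255, ERR=-58067/1024
(1,2): OLD=4402097/32768 → NEW=255, ERR=-3953743/32768
(1,3): OLD=17534493/131072 → NEW=255, ERR=-15888867/131072
(1,4): OLD=287521143/8388608 → NEW=0, ERR=287521143/8388608
(1,5): OLD=4933196817/134217728 → NEW=0, ERR=4933196817/134217728
(2,0): OLD=2074175/16384 → NEW=0, ERR=2074175/16384
(2,1): OLD=73236901/524288 → NEW=255, ERR=-60456539/524288
(2,2): OLD=-372689361/8388608 → NEW=0, ERR=-372689361/8388608
(2,3): OLD=4534287991/67108864 → NEW=0, ERR=4534287991/67108864
(2,4): OLD=213860132837/2147483648 → NEW=0, ERR=213860132837/2147483648
(2,5): OLD=4129945605011/34359738368 → NEW=0, ERR=4129945605011/34359738368
(3,0): OLD=1215851599/8388608 → NEW=255, ERR=-923243441/8388608
(3,1): OLD=764792099/67108864 → NEW=0, ERR=764792099/67108864
(3,2): OLD=35736162457/536870912 → NEW=0, ERR=35736162457/536870912
(3,3): OLD=5330287264203/34359738368 → NEW=255, ERR=-3431446019637/34359738368
(3,4): OLD=20117836887659/274877906944 → NEW=0, ERR=20117836887659/274877906944
(3,5): OLD=619269802638949/4398046511104 → NEW=255, ERR=-502232057692571/4398046511104
(4,0): OLD=43747791809/1073741824 → NEW=0, ERR=43747791809/1073741824
(4,1): OLD=2027027820621/17179869184 → NEW=0, ERR=2027027820621/17179869184
(4,2): OLD=59048255106775/549755813888 → NEW=0, ERR=59048255106775/549755813888
(4,3): OLD=1369246304567763/8796093022208 → NEW=255, ERR=-873757416095277/8796093022208
(4,4): OLD=3484546112114947/140737488355328 → NEW=0, ERR=3484546112114947/140737488355328
(4,5): OLD=177263207595314229/2251799813685248 → NEW=0, ERR=177263207595314229/2251799813685248
Output grid:
  Row 0: .....#  (5 black, running=5)
  Row 1: .###..  (3 black, running=8)
  Row 2: .#....  (5 black, running=13)
  Row 3: #..#.#  (3 black, running=16)
  Row 4: ...#..  (5 black, running=21)

Answer: 21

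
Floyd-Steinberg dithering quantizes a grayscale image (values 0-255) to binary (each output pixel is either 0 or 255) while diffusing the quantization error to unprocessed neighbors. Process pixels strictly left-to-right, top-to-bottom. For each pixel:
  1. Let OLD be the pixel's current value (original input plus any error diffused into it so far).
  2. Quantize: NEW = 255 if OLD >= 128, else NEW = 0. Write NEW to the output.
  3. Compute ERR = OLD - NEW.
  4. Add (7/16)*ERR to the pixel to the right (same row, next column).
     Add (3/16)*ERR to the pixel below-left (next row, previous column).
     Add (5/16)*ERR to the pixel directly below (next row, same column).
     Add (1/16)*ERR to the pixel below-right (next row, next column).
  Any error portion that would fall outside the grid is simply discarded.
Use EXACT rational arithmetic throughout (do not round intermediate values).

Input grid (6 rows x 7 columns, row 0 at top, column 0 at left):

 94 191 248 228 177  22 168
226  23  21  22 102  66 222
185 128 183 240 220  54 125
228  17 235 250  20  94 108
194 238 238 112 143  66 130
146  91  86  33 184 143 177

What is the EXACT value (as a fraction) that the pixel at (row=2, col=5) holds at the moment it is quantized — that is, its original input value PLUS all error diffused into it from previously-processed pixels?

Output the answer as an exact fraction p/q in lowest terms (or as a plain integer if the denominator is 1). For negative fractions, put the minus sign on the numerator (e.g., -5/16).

(0,0): OLD=94 → NEW=0, ERR=94
(0,1): OLD=1857/8 → NEW=255, ERR=-183/8
(0,2): OLD=30463/128 → NEW=255, ERR=-2177/128
(0,3): OLD=451705/2048 → NEW=255, ERR=-70535/2048
(0,4): OLD=5306191/32768 → NEW=255, ERR=-3049649/32768
(0,5): OLD=-9813207/524288 → NEW=0, ERR=-9813207/524288
(0,6): OLD=1340593695/8388608 → NEW=255, ERR=-798501345/8388608
(1,0): OLD=32139/128 → NEW=255, ERR=-501/128
(1,1): OLD=17229/1024 → NEW=0, ERR=17229/1024
(1,2): OLD=496721/32768 → NEW=0, ERR=496721/32768
(1,3): OLD=-84419/131072 → NEW=0, ERR=-84419/131072
(1,4): OLD=561805783/8388608 → NEW=0, ERR=561805783/8388608
(1,5): OLD=4414869895/67108864 → NEW=0, ERR=4414869895/67108864
(1,6): OLD=236078629897/1073741824 → NEW=255, ERR=-37725535223/1073741824
(2,0): OLD=3062687/16384 → NEW=255, ERR=-1115233/16384
(2,1): OLD=55614149/524288 → NEW=0, ERR=55614149/524288
(2,2): OLD=1971960207/8388608 → NEW=255, ERR=-167134833/8388608
(2,3): OLD=16413937367/67108864 → NEW=255, ERR=-698822953/67108864
(2,4): OLD=133502529543/536870912 → NEW=255, ERR=-3399553017/536870912
(2,5): OLD=1192043319853/17179869184 → NEW=0, ERR=1192043319853/17179869184
Target (2,5): original=54, with diffused error = 1192043319853/17179869184

Answer: 1192043319853/17179869184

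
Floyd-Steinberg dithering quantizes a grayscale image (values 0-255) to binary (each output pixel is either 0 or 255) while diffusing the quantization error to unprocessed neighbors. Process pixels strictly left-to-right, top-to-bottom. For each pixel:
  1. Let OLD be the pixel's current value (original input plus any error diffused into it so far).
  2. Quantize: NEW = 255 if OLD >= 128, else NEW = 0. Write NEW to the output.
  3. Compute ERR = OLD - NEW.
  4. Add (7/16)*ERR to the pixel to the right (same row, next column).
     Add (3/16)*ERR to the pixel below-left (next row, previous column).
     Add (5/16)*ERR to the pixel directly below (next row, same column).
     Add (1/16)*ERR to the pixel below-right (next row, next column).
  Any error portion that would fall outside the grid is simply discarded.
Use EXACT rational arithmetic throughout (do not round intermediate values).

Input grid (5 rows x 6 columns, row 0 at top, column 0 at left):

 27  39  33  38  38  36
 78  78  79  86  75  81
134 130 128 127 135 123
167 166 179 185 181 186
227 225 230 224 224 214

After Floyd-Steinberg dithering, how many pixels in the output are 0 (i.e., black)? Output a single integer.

Answer: 14

Derivation:
(0,0): OLD=27 → NEW=0, ERR=27
(0,1): OLD=813/16 → NEW=0, ERR=813/16
(0,2): OLD=14139/256 → NEW=0, ERR=14139/256
(0,3): OLD=254621/4096 → NEW=0, ERR=254621/4096
(0,4): OLD=4272715/65536 → NEW=0, ERR=4272715/65536
(0,5): OLD=67657741/1048576 → NEW=0, ERR=67657741/1048576
(1,0): OLD=24567/256 → NEW=0, ERR=24567/256
(1,1): OLD=302913/2048 → NEW=255, ERR=-219327/2048
(1,2): OLD=4209877/65536 → NEW=0, ERR=4209877/65536
(1,3): OLD=39113521/262144 → NEW=255, ERR=-27733199/262144
(1,4): OLD=1091735027/16777216 → NEW=0, ERR=1091735027/16777216
(1,5): OLD=35891851445/268435456 → NEW=255, ERR=-32559189835/268435456
(2,0): OLD=4715611/32768 → NEW=255, ERR=-3640229/32768
(2,1): OLD=69178137/1048576 → NEW=0, ERR=69178137/1048576
(2,2): OLD=2523426955/16777216 → NEW=255, ERR=-1754763125/16777216
(2,3): OLD=8643135475/134217728 → NEW=0, ERR=8643135475/134217728
(2,4): OLD=662086918489/4294967296 → NEW=255, ERR=-433129741991/4294967296
(2,5): OLD=3095336424703/68719476736 → NEW=0, ERR=3095336424703/68719476736
(3,0): OLD=2426892843/16777216 → NEW=255, ERR=-1851297237/16777216
(3,1): OLD=15003684687/134217728 → NEW=0, ERR=15003684687/134217728
(3,2): OLD=227009524381/1073741824 → NEW=255, ERR=-46794640739/1073741824
(3,3): OLD=11037146345495/68719476736 → NEW=255, ERR=-6486320222185/68719476736
(3,4): OLD=66334139175095/549755813888 → NEW=0, ERR=66334139175095/549755813888
(3,5): OLD=2168785126369625/8796093022208 → NEW=255, ERR=-74218594293415/8796093022208
(4,0): OLD=458437952677/2147483648 → NEW=255, ERR=-89170377563/2147483648
(4,1): OLD=7789309374049/34359738368 → NEW=255, ERR=-972423909791/34359738368
(4,2): OLD=212522380508115/1099511627776 → NEW=255, ERR=-67853084574765/1099511627776
(4,3): OLD=3296859587084863/17592186044416 → NEW=255, ERR=-1189147854241217/17592186044416
(4,4): OLD=63234012528873775/281474976710656 → NEW=255, ERR=-8542106532343505/281474976710656
(4,5): OLD=926063678701583849/4503599627370496 → NEW=255, ERR=-222354226277892631/4503599627370496
Output grid:
  Row 0: ......  (6 black, running=6)
  Row 1: .#.#.#  (3 black, running=9)
  Row 2: #.#.#.  (3 black, running=12)
  Row 3: #.##.#  (2 black, running=14)
  Row 4: ######  (0 black, running=14)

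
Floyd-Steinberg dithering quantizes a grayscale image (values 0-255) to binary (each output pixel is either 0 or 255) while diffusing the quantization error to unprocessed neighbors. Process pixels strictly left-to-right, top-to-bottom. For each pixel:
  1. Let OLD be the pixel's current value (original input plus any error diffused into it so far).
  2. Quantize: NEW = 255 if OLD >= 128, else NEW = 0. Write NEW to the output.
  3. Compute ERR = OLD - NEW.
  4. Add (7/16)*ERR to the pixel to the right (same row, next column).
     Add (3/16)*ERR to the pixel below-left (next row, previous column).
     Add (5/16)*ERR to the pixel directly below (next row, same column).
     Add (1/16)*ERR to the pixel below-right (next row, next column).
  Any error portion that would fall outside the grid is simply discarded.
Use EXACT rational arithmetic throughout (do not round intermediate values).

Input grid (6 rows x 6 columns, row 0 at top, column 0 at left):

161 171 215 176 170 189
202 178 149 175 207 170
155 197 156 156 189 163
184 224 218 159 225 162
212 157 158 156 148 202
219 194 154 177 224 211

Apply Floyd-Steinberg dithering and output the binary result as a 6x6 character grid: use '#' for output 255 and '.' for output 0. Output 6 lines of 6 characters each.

Answer: ####.#
#..###
###.#.
#.####
##.#.#
##.###

Derivation:
(0,0): OLD=161 → NEW=255, ERR=-94
(0,1): OLD=1039/8 → NEW=255, ERR=-1001/8
(0,2): OLD=20513/128 → NEW=255, ERR=-12127/128
(0,3): OLD=275559/2048 → NEW=255, ERR=-246681/2048
(0,4): OLD=3843793/32768 → NEW=0, ERR=3843793/32768
(0,5): OLD=125996983/524288 → NEW=255, ERR=-7696457/524288
(1,0): OLD=19093/128 → NEW=255, ERR=-13547/128
(1,1): OLD=70611/1024 → NEW=0, ERR=70611/1024
(1,2): OLD=3904527/32768 → NEW=0, ERR=3904527/32768
(1,3): OLD=26943619/131072 → NEW=255, ERR=-6479741/131072
(1,4): OLD=1776272841/8388608 → NEW=255, ERR=-362822199/8388608
(1,5): OLD=20645552815/134217728 → NEW=255, ERR=-13579967825/134217728
(2,0): OLD=2209473/16384 → NEW=255, ERR=-1968447/16384
(2,1): OLD=95269787/524288 → NEW=255, ERR=-38423653/524288
(2,2): OLD=1310415377/8388608 → NEW=255, ERR=-828679663/8388608
(2,3): OLD=6487391561/67108864 → NEW=0, ERR=6487391561/67108864
(2,4): OLD=420296957147/2147483648 → NEW=255, ERR=-127311373093/2147483648
(2,5): OLD=3530177833389/34359738368 → NEW=0, ERR=3530177833389/34359738368
(3,0): OLD=1113281393/8388608 → NEW=255, ERR=-1025813647/8388608
(3,1): OLD=8158149725/67108864 → NEW=0, ERR=8158149725/67108864
(3,2): OLD=136289763143/536870912 → NEW=255, ERR=-612319417/536870912
(3,3): OLD=5889959993589/34359738368 → NEW=255, ERR=-2871773290251/34359738368
(3,4): OLD=53659906612501/274877906944 → NEW=255, ERR=-16433959658219/274877906944
(3,5): OLD=722357074770971/4398046511104 → NEW=255, ERR=-399144785560549/4398046511104
(4,0): OLD=211075169983/1073741824 → NEW=255, ERR=-62728995137/1073741824
(4,1): OLD=2775810410611/17179869184 → NEW=255, ERR=-1605056231309/17179869184
(4,2): OLD=59756341930985/549755813888 → NEW=0, ERR=59756341930985/549755813888
(4,3): OLD=1461512268728941/8796093022208 → NEW=255, ERR=-781491451934099/8796093022208
(4,4): OLD=9599231892067261/140737488355328 → NEW=0, ERR=9599231892067261/140737488355328
(4,5): OLD=449780832574194955/2251799813685248 → NEW=255, ERR=-124428119915543285/2251799813685248
(5,0): OLD=50364773315849/274877906944 → NEW=255, ERR=-19729092954871/274877906944
(5,1): OLD=1320577528213529/8796093022208 → NEW=255, ERR=-922426192449511/8796093022208
(5,2): OLD=8415417033910115/70368744177664 → NEW=0, ERR=8415417033910115/70368744177664
(5,3): OLD=497960408552836529/2251799813685248 → NEW=255, ERR=-76248543936901711/2251799813685248
(5,4): OLD=966412888076654817/4503599627370496 → NEW=255, ERR=-182005016902821663/4503599627370496
(5,5): OLD=12993011445073762357/72057594037927936 → NEW=255, ERR=-5381675034597861323/72057594037927936
Row 0: ####.#
Row 1: #..###
Row 2: ###.#.
Row 3: #.####
Row 4: ##.#.#
Row 5: ##.###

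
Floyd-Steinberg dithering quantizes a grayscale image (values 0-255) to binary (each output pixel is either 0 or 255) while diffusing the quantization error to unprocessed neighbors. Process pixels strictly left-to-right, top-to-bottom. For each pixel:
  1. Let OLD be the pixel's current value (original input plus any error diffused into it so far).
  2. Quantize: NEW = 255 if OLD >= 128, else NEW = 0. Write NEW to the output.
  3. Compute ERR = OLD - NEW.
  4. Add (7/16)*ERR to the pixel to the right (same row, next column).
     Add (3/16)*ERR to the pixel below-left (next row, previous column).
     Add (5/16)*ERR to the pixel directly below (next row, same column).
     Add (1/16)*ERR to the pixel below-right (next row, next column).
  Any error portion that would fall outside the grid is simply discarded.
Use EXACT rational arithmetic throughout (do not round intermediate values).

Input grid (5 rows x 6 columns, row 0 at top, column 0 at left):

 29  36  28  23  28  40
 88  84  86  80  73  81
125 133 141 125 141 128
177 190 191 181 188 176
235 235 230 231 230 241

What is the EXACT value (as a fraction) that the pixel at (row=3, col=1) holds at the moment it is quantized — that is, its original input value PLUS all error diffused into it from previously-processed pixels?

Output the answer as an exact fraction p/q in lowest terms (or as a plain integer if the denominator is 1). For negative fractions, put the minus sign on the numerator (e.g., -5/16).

(0,0): OLD=29 → NEW=0, ERR=29
(0,1): OLD=779/16 → NEW=0, ERR=779/16
(0,2): OLD=12621/256 → NEW=0, ERR=12621/256
(0,3): OLD=182555/4096 → NEW=0, ERR=182555/4096
(0,4): OLD=3112893/65536 → NEW=0, ERR=3112893/65536
(0,5): OLD=63733291/1048576 → NEW=0, ERR=63733291/1048576
(1,0): OLD=27185/256 → NEW=0, ERR=27185/256
(1,1): OLD=320983/2048 → NEW=255, ERR=-201257/2048
(1,2): OLD=4575267/65536 → NEW=0, ERR=4575267/65536
(1,3): OLD=35771751/262144 → NEW=255, ERR=-31074969/262144
(1,4): OLD=841603029/16777216 → NEW=0, ERR=841603029/16777216
(1,5): OLD=33530057027/268435456 → NEW=0, ERR=33530057027/268435456
(2,0): OLD=4579629/32768 → NEW=255, ERR=-3776211/32768
(2,1): OLD=75077695/1048576 → NEW=0, ERR=75077695/1048576
(2,2): OLD=2781209469/16777216 → NEW=255, ERR=-1496980611/16777216
(2,3): OLD=8413827541/134217728 → NEW=0, ERR=8413827541/134217728
(2,4): OLD=859481619455/4294967296 → NEW=255, ERR=-235735041025/4294967296
(2,5): OLD=10043802672617/68719476736 → NEW=255, ERR=-7479663895063/68719476736
(3,0): OLD=2590606557/16777216 → NEW=255, ERR=-1687583523/16777216
(3,1): OLD=19385752857/134217728 → NEW=255, ERR=-14839767783/134217728
Target (3,1): original=190, with diffused error = 19385752857/134217728

Answer: 19385752857/134217728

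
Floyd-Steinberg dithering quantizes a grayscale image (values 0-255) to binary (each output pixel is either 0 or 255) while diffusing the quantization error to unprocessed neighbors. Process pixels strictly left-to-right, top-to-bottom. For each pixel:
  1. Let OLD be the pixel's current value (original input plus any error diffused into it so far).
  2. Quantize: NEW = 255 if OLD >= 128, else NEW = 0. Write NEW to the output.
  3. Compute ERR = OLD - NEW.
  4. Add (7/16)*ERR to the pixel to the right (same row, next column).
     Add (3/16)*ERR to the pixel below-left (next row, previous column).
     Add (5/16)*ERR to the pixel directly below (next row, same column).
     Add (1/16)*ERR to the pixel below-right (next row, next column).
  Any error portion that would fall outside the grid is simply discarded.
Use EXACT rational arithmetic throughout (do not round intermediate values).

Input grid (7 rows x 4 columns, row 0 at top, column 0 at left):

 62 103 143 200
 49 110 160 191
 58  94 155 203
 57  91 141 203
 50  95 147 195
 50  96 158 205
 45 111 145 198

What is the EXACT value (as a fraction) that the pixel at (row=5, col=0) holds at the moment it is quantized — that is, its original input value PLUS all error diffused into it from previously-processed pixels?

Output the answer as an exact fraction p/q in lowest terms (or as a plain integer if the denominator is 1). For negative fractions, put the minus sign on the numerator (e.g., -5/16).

Answer: 17390222731459/274877906944

Derivation:
(0,0): OLD=62 → NEW=0, ERR=62
(0,1): OLD=1041/8 → NEW=255, ERR=-999/8
(0,2): OLD=11311/128 → NEW=0, ERR=11311/128
(0,3): OLD=488777/2048 → NEW=255, ERR=-33463/2048
(1,0): OLD=5755/128 → NEW=0, ERR=5755/128
(1,1): OLD=113757/1024 → NEW=0, ERR=113757/1024
(1,2): OLD=7384225/32768 → NEW=255, ERR=-971615/32768
(1,3): OLD=93556279/524288 → NEW=255, ERR=-40137161/524288
(2,0): OLD=1521743/16384 → NEW=0, ERR=1521743/16384
(2,1): OLD=87347029/524288 → NEW=255, ERR=-46346411/524288
(2,2): OLD=104489033/1048576 → NEW=0, ERR=104489033/1048576
(2,3): OLD=3704734789/16777216 → NEW=255, ERR=-573455291/16777216
(3,0): OLD=582590303/8388608 → NEW=0, ERR=582590303/8388608
(3,1): OLD=15871101697/134217728 → NEW=0, ERR=15871101697/134217728
(3,2): OLD=455138279167/2147483648 → NEW=255, ERR=-92470051073/2147483648
(3,3): OLD=6174718684537/34359738368 → NEW=255, ERR=-2587014599303/34359738368
(4,0): OLD=201594711731/2147483648 → NEW=0, ERR=201594711731/2147483648
(4,1): OLD=2908379613593/17179869184 → NEW=255, ERR=-1472487028327/17179869184
(4,2): OLD=49103640395641/549755813888 → NEW=0, ERR=49103640395641/549755813888
(4,3): OLD=1828330121081119/8796093022208 → NEW=255, ERR=-414673599581921/8796093022208
(5,0): OLD=17390222731459/274877906944 → NEW=0, ERR=17390222731459/274877906944
Target (5,0): original=50, with diffused error = 17390222731459/274877906944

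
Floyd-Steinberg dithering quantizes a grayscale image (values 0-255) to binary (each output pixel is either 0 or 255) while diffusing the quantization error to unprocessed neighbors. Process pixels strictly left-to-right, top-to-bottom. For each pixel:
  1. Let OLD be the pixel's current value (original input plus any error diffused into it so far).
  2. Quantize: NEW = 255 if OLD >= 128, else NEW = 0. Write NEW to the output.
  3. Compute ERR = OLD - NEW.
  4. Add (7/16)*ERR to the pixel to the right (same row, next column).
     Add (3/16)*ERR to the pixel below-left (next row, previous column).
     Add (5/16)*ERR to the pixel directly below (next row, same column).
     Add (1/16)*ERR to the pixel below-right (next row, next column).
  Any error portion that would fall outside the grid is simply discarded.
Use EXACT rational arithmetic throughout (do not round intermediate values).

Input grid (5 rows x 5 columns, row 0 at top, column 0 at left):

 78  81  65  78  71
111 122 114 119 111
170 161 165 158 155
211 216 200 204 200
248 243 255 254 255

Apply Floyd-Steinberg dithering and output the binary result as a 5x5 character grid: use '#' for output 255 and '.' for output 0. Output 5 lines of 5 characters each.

Answer: ...#.
##..#
.###.
##.##
#####

Derivation:
(0,0): OLD=78 → NEW=0, ERR=78
(0,1): OLD=921/8 → NEW=0, ERR=921/8
(0,2): OLD=14767/128 → NEW=0, ERR=14767/128
(0,3): OLD=263113/2048 → NEW=255, ERR=-259127/2048
(0,4): OLD=512639/32768 → NEW=0, ERR=512639/32768
(1,0): OLD=20091/128 → NEW=255, ERR=-12549/128
(1,1): OLD=144989/1024 → NEW=255, ERR=-116131/1024
(1,2): OLD=2749473/32768 → NEW=0, ERR=2749473/32768
(1,3): OLD=16556173/131072 → NEW=0, ERR=16556173/131072
(1,4): OLD=342345735/2097152 → NEW=255, ERR=-192428025/2097152
(2,0): OLD=1934927/16384 → NEW=0, ERR=1934927/16384
(2,1): OLD=97954261/524288 → NEW=255, ERR=-35739179/524288
(2,2): OLD=1493118911/8388608 → NEW=255, ERR=-645976129/8388608
(2,3): OLD=20377272269/134217728 → NEW=255, ERR=-13848248371/134217728
(2,4): OLD=191298779995/2147483648 → NEW=0, ERR=191298779995/2147483648
(3,0): OLD=1972367071/8388608 → NEW=255, ERR=-166727969/8388608
(3,1): OLD=12008776691/67108864 → NEW=255, ERR=-5103983629/67108864
(3,2): OLD=255668893537/2147483648 → NEW=0, ERR=255668893537/2147483648
(3,3): OLD=1012466932889/4294967296 → NEW=255, ERR=-82749727591/4294967296
(3,4): OLD=14634491106141/68719476736 → NEW=255, ERR=-2888975461539/68719476736
(4,0): OLD=244306902705/1073741824 → NEW=255, ERR=-29497262415/1073741824
(4,1): OLD=7844141689521/34359738368 → NEW=255, ERR=-917591594319/34359738368
(4,2): OLD=149618869783935/549755813888 → NEW=255, ERR=9431137242495/549755813888
(4,3): OLD=2243381588348593/8796093022208 → NEW=255, ERR=377867685553/8796093022208
(4,4): OLD=33872288866916183/140737488355328 → NEW=255, ERR=-2015770663692457/140737488355328
Row 0: ...#.
Row 1: ##..#
Row 2: .###.
Row 3: ##.##
Row 4: #####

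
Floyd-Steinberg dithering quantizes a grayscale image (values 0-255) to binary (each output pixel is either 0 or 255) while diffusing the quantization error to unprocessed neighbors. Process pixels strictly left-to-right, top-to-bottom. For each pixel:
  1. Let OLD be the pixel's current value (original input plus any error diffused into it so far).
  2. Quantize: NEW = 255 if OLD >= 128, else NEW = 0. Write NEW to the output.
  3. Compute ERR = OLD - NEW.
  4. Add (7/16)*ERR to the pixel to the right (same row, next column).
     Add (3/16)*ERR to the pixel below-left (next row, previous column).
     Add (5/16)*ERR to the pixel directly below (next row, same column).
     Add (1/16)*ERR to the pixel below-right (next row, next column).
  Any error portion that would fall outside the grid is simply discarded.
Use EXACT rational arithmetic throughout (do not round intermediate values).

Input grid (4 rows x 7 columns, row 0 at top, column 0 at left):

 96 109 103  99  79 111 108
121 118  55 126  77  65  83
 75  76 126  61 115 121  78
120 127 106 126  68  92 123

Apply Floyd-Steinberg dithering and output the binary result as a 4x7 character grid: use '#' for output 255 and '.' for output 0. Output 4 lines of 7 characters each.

(0,0): OLD=96 → NEW=0, ERR=96
(0,1): OLD=151 → NEW=255, ERR=-104
(0,2): OLD=115/2 → NEW=0, ERR=115/2
(0,3): OLD=3973/32 → NEW=0, ERR=3973/32
(0,4): OLD=68259/512 → NEW=255, ERR=-62301/512
(0,5): OLD=473205/8192 → NEW=0, ERR=473205/8192
(0,6): OLD=17468211/131072 → NEW=255, ERR=-15955149/131072
(1,0): OLD=263/2 → NEW=255, ERR=-247/2
(1,1): OLD=193/4 → NEW=0, ERR=193/4
(1,2): OLD=56759/512 → NEW=0, ERR=56759/512
(1,3): OLD=794941/4096 → NEW=255, ERR=-249539/4096
(1,4): OLD=4051621/131072 → NEW=0, ERR=4051621/131072
(1,5): OLD=34679531/524288 → NEW=0, ERR=34679531/524288
(1,6): OLD=650193321/8388608 → NEW=0, ERR=650193321/8388608
(2,0): OLD=2909/64 → NEW=0, ERR=2909/64
(2,1): OLD=1016061/8192 → NEW=0, ERR=1016061/8192
(2,2): OLD=27066249/131072 → NEW=255, ERR=-6357111/131072
(2,3): OLD=35092711/1048576 → NEW=0, ERR=35092711/1048576
(2,4): OLD=2481288859/16777216 → NEW=255, ERR=-1796901221/16777216
(2,5): OLD=29870874003/268435456 → NEW=0, ERR=29870874003/268435456
(2,6): OLD=665890418341/4294967296 → NEW=255, ERR=-429326242139/4294967296
(3,0): OLD=20638583/131072 → NEW=255, ERR=-12784777/131072
(3,1): OLD=61254011/524288 → NEW=0, ERR=61254011/524288
(3,2): OLD=2616990551/16777216 → NEW=255, ERR=-1661199529/16777216
(3,3): OLD=9398736881/134217728 → NEW=0, ERR=9398736881/134217728
(3,4): OLD=378484350807/4294967296 → NEW=0, ERR=378484350807/4294967296
(3,5): OLD=150207293697/1073741824 → NEW=255, ERR=-123596871423/1073741824
(3,6): OLD=3323086012037/68719476736 → NEW=0, ERR=3323086012037/68719476736
Row 0: .#..#.#
Row 1: #..#...
Row 2: ..#.#.#
Row 3: #.#..#.

Answer: .#..#.#
#..#...
..#.#.#
#.#..#.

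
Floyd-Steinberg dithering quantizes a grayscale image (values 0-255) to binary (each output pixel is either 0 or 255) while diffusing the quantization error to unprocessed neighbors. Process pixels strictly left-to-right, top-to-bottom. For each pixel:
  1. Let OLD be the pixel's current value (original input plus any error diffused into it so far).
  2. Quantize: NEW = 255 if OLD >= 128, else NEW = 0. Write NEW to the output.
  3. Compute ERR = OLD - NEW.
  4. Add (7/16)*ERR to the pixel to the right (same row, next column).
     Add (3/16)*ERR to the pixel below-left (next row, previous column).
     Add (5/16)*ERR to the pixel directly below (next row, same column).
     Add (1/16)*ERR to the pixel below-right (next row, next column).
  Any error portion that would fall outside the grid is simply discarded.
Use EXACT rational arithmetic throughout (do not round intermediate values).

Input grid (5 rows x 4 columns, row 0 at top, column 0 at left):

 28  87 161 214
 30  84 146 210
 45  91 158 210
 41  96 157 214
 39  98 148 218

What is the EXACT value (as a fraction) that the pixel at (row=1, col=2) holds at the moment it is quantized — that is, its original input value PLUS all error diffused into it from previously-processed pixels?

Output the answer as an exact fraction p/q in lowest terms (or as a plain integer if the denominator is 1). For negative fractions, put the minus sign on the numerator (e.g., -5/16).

Answer: 1161845/16384

Derivation:
(0,0): OLD=28 → NEW=0, ERR=28
(0,1): OLD=397/4 → NEW=0, ERR=397/4
(0,2): OLD=13083/64 → NEW=255, ERR=-3237/64
(0,3): OLD=196477/1024 → NEW=255, ERR=-64643/1024
(1,0): OLD=3671/64 → NEW=0, ERR=3671/64
(1,1): OLD=67777/512 → NEW=255, ERR=-62783/512
(1,2): OLD=1161845/16384 → NEW=0, ERR=1161845/16384
Target (1,2): original=146, with diffused error = 1161845/16384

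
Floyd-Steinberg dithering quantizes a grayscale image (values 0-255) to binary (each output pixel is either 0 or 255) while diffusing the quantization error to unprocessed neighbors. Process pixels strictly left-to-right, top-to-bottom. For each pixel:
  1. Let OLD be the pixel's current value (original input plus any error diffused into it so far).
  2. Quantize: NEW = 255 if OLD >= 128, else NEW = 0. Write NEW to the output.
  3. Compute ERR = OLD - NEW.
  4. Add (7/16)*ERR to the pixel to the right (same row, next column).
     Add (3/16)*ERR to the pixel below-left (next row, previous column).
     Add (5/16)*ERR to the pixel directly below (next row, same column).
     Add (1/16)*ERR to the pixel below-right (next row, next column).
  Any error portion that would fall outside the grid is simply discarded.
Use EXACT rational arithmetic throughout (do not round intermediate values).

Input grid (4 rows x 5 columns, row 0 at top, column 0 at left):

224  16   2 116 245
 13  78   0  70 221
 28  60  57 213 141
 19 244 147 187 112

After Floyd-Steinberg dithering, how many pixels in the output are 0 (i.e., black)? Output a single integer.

(0,0): OLD=224 → NEW=255, ERR=-31
(0,1): OLD=39/16 → NEW=0, ERR=39/16
(0,2): OLD=785/256 → NEW=0, ERR=785/256
(0,3): OLD=480631/4096 → NEW=0, ERR=480631/4096
(0,4): OLD=19420737/65536 → NEW=255, ERR=2709057/65536
(1,0): OLD=965/256 → NEW=0, ERR=965/256
(1,1): OLD=161891/2048 → NEW=0, ERR=161891/2048
(1,2): OLD=3781151/65536 → NEW=0, ERR=3781151/65536
(1,3): OLD=36661747/262144 → NEW=255, ERR=-30184973/262144
(1,4): OLD=800587897/4194304 → NEW=255, ERR=-268959623/4194304
(2,0): OLD=1441777/32768 → NEW=0, ERR=1441777/32768
(2,1): OLD=120592491/1048576 → NEW=0, ERR=120592491/1048576
(2,2): OLD=1823609345/16777216 → NEW=0, ERR=1823609345/16777216
(2,3): OLD=58023285363/268435456 → NEW=255, ERR=-10427755917/268435456
(2,4): OLD=415619605605/4294967296 → NEW=0, ERR=415619605605/4294967296
(3,0): OLD=911228897/16777216 → NEW=0, ERR=911228897/16777216
(3,1): OLD=43866635341/134217728 → NEW=255, ERR=9641114701/134217728
(3,2): OLD=911812955871/4294967296 → NEW=255, ERR=-183403704609/4294967296
(3,3): OLD=1555774819143/8589934592 → NEW=255, ERR=-634658501817/8589934592
(3,4): OLD=14773061142851/137438953472 → NEW=0, ERR=14773061142851/137438953472
Output grid:
  Row 0: #...#  (3 black, running=3)
  Row 1: ...##  (3 black, running=6)
  Row 2: ...#.  (4 black, running=10)
  Row 3: .###.  (2 black, running=12)

Answer: 12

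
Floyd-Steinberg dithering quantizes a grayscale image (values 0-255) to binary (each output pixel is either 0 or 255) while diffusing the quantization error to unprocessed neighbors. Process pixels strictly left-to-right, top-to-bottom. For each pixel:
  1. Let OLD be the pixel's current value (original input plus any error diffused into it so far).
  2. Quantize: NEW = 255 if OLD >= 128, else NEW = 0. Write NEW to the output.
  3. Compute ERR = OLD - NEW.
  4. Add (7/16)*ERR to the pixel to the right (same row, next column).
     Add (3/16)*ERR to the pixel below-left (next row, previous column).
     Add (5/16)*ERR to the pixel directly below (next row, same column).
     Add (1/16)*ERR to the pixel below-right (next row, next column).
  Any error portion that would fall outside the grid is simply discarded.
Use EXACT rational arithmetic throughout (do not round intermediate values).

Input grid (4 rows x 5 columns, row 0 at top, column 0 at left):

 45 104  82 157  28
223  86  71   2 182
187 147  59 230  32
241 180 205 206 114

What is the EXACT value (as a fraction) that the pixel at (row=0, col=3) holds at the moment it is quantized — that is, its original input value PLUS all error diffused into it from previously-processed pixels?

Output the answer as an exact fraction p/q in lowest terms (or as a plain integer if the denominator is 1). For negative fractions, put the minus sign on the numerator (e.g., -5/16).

Answer: 430027/4096

Derivation:
(0,0): OLD=45 → NEW=0, ERR=45
(0,1): OLD=1979/16 → NEW=0, ERR=1979/16
(0,2): OLD=34845/256 → NEW=255, ERR=-30435/256
(0,3): OLD=430027/4096 → NEW=0, ERR=430027/4096
Target (0,3): original=157, with diffused error = 430027/4096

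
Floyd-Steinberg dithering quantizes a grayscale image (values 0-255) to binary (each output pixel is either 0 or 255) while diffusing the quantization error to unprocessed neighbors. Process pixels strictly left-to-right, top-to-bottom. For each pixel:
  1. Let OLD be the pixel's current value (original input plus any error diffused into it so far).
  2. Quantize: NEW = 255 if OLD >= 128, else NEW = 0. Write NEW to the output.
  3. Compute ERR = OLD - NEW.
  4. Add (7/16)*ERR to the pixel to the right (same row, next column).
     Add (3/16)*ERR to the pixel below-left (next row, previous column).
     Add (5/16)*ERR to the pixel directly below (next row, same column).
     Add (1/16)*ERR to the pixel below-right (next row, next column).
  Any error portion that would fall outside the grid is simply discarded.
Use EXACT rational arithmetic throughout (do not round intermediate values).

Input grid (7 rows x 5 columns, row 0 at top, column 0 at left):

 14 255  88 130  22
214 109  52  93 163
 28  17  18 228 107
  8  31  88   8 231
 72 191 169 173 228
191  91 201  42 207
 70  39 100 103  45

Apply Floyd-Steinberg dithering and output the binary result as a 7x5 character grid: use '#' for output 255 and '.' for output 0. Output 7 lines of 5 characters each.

(0,0): OLD=14 → NEW=0, ERR=14
(0,1): OLD=2089/8 → NEW=255, ERR=49/8
(0,2): OLD=11607/128 → NEW=0, ERR=11607/128
(0,3): OLD=347489/2048 → NEW=255, ERR=-174751/2048
(0,4): OLD=-502361/32768 → NEW=0, ERR=-502361/32768
(1,0): OLD=28099/128 → NEW=255, ERR=-4541/128
(1,1): OLD=115989/1024 → NEW=0, ERR=115989/1024
(1,2): OLD=3744633/32768 → NEW=0, ERR=3744633/32768
(1,3): OLD=15613861/131072 → NEW=0, ERR=15613861/131072
(1,4): OLD=429901519/2097152 → NEW=255, ERR=-104872241/2097152
(2,0): OLD=625079/16384 → NEW=0, ERR=625079/16384
(2,1): OLD=46293645/524288 → NEW=0, ERR=46293645/524288
(2,2): OLD=1021373799/8388608 → NEW=0, ERR=1021373799/8388608
(2,3): OLD=42447853253/134217728 → NEW=255, ERR=8222332613/134217728
(2,4): OLD=269766555171/2147483648 → NEW=0, ERR=269766555171/2147483648
(3,0): OLD=306002439/8388608 → NEW=0, ERR=306002439/8388608
(3,1): OLD=6695210043/67108864 → NEW=0, ERR=6695210043/67108864
(3,2): OLD=400939576505/2147483648 → NEW=255, ERR=-146668753735/2147483648
(3,3): OLD=122094324737/4294967296 → NEW=0, ERR=122094324737/4294967296
(3,4): OLD=19689639594501/68719476736 → NEW=255, ERR=2166173026821/68719476736
(4,0): OLD=109635139017/1073741824 → NEW=0, ERR=109635139017/1073741824
(4,1): OLD=8807165944585/34359738368 → NEW=255, ERR=45432660745/34359738368
(4,2): OLD=87851472209191/549755813888 → NEW=255, ERR=-52336260332249/549755813888
(4,3): OLD=1247951590035465/8796093022208 → NEW=255, ERR=-995052130627575/8796093022208
(4,4): OLD=26759182344848575/140737488355328 → NEW=255, ERR=-9128877185760065/140737488355328
(5,0): OLD=122681280677563/549755813888 → NEW=255, ERR=-17506451863877/549755813888
(5,1): OLD=290329162506673/4398046511104 → NEW=0, ERR=290329162506673/4398046511104
(5,2): OLD=25192416977202425/140737488355328 → NEW=255, ERR=-10695642553406215/140737488355328
(5,3): OLD=-25170697587901257/562949953421312 → NEW=0, ERR=-25170697587901257/562949953421312
(5,4): OLD=1442034482540710445/9007199254740992 → NEW=255, ERR=-854801327418242515/9007199254740992
(6,0): OLD=5096541505401419/70368744177664 → NEW=0, ERR=5096541505401419/70368744177664
(6,1): OLD=169055860473041061/2251799813685248 → NEW=0, ERR=169055860473041061/2251799813685248
(6,2): OLD=3777219481083788519/36028797018963968 → NEW=0, ERR=3777219481083788519/36028797018963968
(6,3): OLD=64765670204019835437/576460752303423488 → NEW=0, ERR=64765670204019835437/576460752303423488
(6,4): OLD=569100213982755267451/9223372036854775808 → NEW=0, ERR=569100213982755267451/9223372036854775808
Row 0: .#.#.
Row 1: #...#
Row 2: ...#.
Row 3: ..#.#
Row 4: .####
Row 5: #.#.#
Row 6: .....

Answer: .#.#.
#...#
...#.
..#.#
.####
#.#.#
.....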